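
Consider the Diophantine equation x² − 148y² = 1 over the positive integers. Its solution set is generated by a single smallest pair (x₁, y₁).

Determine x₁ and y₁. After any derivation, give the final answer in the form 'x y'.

√148 → a₀=12, period (6,24); ℓ=2 even so k=1
step 0: (12, 1)  from 12·(1,0) + (0,1)
step 1: (73, 6)  from 6·(12,1) + (1,0)
(x₁, y₁) = (73, 6);  73² − 148·6² = 1 ✓

73 6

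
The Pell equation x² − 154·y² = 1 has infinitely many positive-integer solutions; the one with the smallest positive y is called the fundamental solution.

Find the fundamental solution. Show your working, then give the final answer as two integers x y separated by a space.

√154 = [12; 2,2,3,1,2,1,3,2,2,24, …], period ℓ=10 (even) → k=9
i=0: a=12 ⇒ p=12, q=1
…
i=3: a=3 ⇒ p=211, q=17
…
i=6: a=1 ⇒ p=1030, q=83
i=7: a=3 ⇒ p=3847, q=310
i=8: a=2 ⇒ p=8724, q=703
i=9: a=2 ⇒ p=21295, q=1716
→ (21295, 1716).  Check: 21295²=453477025, 154·1716²=453477024, difference 1.

21295 1716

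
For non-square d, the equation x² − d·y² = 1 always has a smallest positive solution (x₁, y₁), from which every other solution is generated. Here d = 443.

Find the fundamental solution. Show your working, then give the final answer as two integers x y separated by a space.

√443 → a₀=21, period (21,42); ℓ=2 even so k=1
i=0: a=21 ⇒ p=21, q=1
i=1: a=21 ⇒ p=442, q=21
fundamental: x₁=442, y₁=21  (since 195364 − 443·441 = 1)

442 21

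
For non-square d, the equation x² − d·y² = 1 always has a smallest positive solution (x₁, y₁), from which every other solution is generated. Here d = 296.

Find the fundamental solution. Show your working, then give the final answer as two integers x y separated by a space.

3699 215

√296 → a₀=17, period (4,1,7,1,4,34); ℓ=6 even so k=5
step 0: (17, 1)  from 17·(1,0) + (0,1)
step 1: (69, 4)  from 4·(17,1) + (1,0)
step 2: (86, 5)  from 1·(69,4) + (17,1)
…
step 4: (757, 44)  from 1·(671,39) + (86,5)
step 5: (3699, 215)  from 4·(757,44) + (671,39)
fundamental: x₁=3699, y₁=215  (since 13682601 − 296·46225 = 1)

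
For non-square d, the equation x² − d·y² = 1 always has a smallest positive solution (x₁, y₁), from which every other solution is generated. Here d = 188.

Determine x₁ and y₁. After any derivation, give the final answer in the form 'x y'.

4607 336

√188 → a₀=13, period (1,2,2,6,2,2,1,26); ℓ=8 even so k=7
a_0=13:  p_0=13·1+0=13,  q_0=13·0+1=1
…
a_2=2:  p_2=2·14+13=41,  q_2=2·1+1=3
a_3=2:  p_3=2·41+14=96,  q_3=2·3+1=7
…
a_5=2:  p_5=2·617+96=1330,  q_5=2·45+7=97
a_6=2:  p_6=2·1330+617=3277,  q_6=2·97+45=239
a_7=1:  p_7=1·3277+1330=4607,  q_7=1·239+97=336
fundamental: x₁=4607, y₁=336  (since 21224449 − 188·112896 = 1)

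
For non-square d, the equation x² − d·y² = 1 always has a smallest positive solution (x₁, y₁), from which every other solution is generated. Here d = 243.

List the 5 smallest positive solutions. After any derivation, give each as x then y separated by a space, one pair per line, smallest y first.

70226 4505
9863382151 632736260
1385331749802026 88869073185015
194572614913330773601 12481839066348990520
27328112908421802064005626 1753099260457979343330025

d=243: √d = [15; 1,1,2,3,15,3,2,1,1,30] (ℓ=10, even), read p_9/q_9
step 0: (15, 1)  from 15·(1,0) + (0,1)
…
step 2: (31, 2)  from 1·(16,1) + (15,1)
step 3: (78, 5)  from 2·(31,2) + (16,1)
step 4: (265, 17)  from 3·(78,5) + (31,2)
…
step 6: (12424, 797)  from 3·(4053,260) + (265,17)
…
step 8: (41325, 2651)  from 1·(28901,1854) + (12424,797)
step 9: (70226, 4505)  from 1·(41325,2651) + (28901,1854)
→ (70226, 4505).  Check: 70226²=4931691076, 243·4505²=4931691075, difference 1.
k=2:  x_2 = 70226·70226+243·4505·4505 = 9863382151,  y_2 = 70226·4505+4505·70226 = 632736260
k=3:  x_3 = 70226·9863382151+243·4505·632736260 = 1385331749802026,  y_3 = 70226·632736260+4505·9863382151 = 88869073185015
k=4:  x_4 = 70226·1385331749802026+243·4505·88869073185015 = 194572614913330773601,  y_4 = 70226·88869073185015+4505·1385331749802026 = 12481839066348990520
k=5:  x_5 = 70226·194572614913330773601+243·4505·12481839066348990520 = 27328112908421802064005626,  y_5 = 70226·12481839066348990520+4505·194572614913330773601 = 1753099260457979343330025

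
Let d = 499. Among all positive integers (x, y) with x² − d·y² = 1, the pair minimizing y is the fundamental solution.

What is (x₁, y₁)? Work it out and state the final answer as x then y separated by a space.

[22; 2,1,21,1,2,44] for √499; ℓ=6 ⇒ convergent index 5
i=0: a=22 ⇒ p=22, q=1
i=1: a=2 ⇒ p=45, q=2
…
i=3: a=21 ⇒ p=1452, q=65
i=4: a=1 ⇒ p=1519, q=68
i=5: a=2 ⇒ p=4490, q=201
fundamental: x₁=4490, y₁=201  (since 20160100 − 499·40401 = 1)

4490 201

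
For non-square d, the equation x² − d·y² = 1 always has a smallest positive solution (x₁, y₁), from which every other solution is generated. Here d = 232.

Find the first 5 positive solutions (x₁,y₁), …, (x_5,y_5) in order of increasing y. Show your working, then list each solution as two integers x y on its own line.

19603 1287
768555217 50458122
30131975818099 1978261129845
1181354243155834177 77559705806244948
46316174427035658925363 3040805823861378301443

d=232: √d = [15; 4,3,7,3,4,30] (ℓ=6, even), read p_5/q_5
step 0: (15, 1)  from 15·(1,0) + (0,1)
step 1: (61, 4)  from 4·(15,1) + (1,0)
…
step 4: (4539, 298)  from 3·(1447,95) + (198,13)
step 5: (19603, 1287)  from 4·(4539,298) + (1447,95)
(x₁, y₁) = (19603, 1287);  19603² − 232·1287² = 1 ✓
(19603+1287√232)^2 = 768555217 + 50458122√232
(19603+1287√232)^3 = 30131975818099 + 1978261129845√232
(19603+1287√232)^4 = 1181354243155834177 + 77559705806244948√232
(19603+1287√232)^5 = 46316174427035658925363 + 3040805823861378301443√232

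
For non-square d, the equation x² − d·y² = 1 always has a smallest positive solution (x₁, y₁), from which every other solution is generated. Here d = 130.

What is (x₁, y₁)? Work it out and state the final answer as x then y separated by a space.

√130 → a₀=11, period (2,2,22); ℓ=3 odd so k=5
i=0: a=11 ⇒ p=11, q=1
…
i=4: a=2 ⇒ p=2611, q=229
i=5: a=2 ⇒ p=6499, q=570
(x₁, y₁) = (6499, 570);  6499² − 130·570² = 1 ✓

6499 570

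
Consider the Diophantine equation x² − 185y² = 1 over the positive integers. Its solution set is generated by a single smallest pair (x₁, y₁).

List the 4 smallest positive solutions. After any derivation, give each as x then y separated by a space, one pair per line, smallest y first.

9249 680
171088001 12578640
3164785833249 232679682040
58542208172352001 4304108745797280

√185 → a₀=13, period (1,1,1,1,26); ℓ=5 odd so k=9
i=0: a=13 ⇒ p=13, q=1
i=1: a=1 ⇒ p=14, q=1
i=2: a=1 ⇒ p=27, q=2
i=3: a=1 ⇒ p=41, q=3
i=4: a=1 ⇒ p=68, q=5
i=5: a=26 ⇒ p=1809, q=133
i=6: a=1 ⇒ p=1877, q=138
i=7: a=1 ⇒ p=3686, q=271
i=8: a=1 ⇒ p=5563, q=409
i=9: a=1 ⇒ p=9249, q=680
→ (9249, 680).  Check: 9249²=85544001, 185·680²=85544000, difference 1.
n=2: (9249,680)∘(9249,680) = (9249·9249+185·680·680, 9249·680+680·9249) = (171088001,12578640)
n=3: (171088001,12578640)∘(9249,680) = (9249·171088001+185·680·12578640, 9249·12578640+680·171088001) = (3164785833249,232679682040)
n=4: (3164785833249,232679682040)∘(9249,680) = (9249·3164785833249+185·680·232679682040, 9249·232679682040+680·3164785833249) = (58542208172352001,4304108745797280)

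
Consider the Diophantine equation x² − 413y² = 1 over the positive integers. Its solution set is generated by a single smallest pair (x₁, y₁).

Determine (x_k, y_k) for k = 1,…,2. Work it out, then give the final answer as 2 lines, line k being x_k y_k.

√413 = [20; 3,9,1,4,1,9,3,40, …], period ℓ=8 (even) → k=7
a_0=20:  p_0=20·1+0=20,  q_0=20·0+1=1
a_1=3:  p_1=3·20+1=61,  q_1=3·1+0=3
a_2=9:  p_2=9·61+20=569,  q_2=9·3+1=28
…
a_4=4:  p_4=4·630+569=3089,  q_4=4·31+28=152
a_5=1:  p_5=1·3089+630=3719,  q_5=1·152+31=183
a_6=9:  p_6=9·3719+3089=36560,  q_6=9·183+152=1799
a_7=3:  p_7=3·36560+3719=113399,  q_7=3·1799+183=5580
fundamental: x₁=113399, y₁=5580  (since 12859333201 − 413·31136400 = 1)
(113399+5580√413)^2 = 25718666401 + 1265532840√413

113399 5580
25718666401 1265532840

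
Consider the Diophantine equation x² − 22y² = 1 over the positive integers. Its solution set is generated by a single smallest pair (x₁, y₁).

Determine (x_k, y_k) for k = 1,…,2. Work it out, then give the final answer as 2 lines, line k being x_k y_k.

197 42
77617 16548

√22 → a₀=4, period (1,2,4,2,1,8); ℓ=6 even so k=5
a_0=4:  p_0=4·1+0=4,  q_0=4·0+1=1
…
a_2=2:  p_2=2·5+4=14,  q_2=2·1+1=3
…
a_4=2:  p_4=2·61+14=136,  q_4=2·13+3=29
a_5=1:  p_5=1·136+61=197,  q_5=1·29+13=42
→ (197, 42).  Check: 197²=38809, 22·42²=38808, difference 1.
(197+42√22)^2 = 77617 + 16548√22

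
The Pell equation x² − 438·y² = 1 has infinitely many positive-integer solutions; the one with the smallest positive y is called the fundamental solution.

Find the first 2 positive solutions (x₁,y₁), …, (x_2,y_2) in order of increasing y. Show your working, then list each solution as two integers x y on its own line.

293 14
171697 8204

√438 → a₀=20, period (1,12,1,40); ℓ=4 even so k=3
step 0: (20, 1)  from 20·(1,0) + (0,1)
…
step 2: (272, 13)  from 12·(21,1) + (20,1)
step 3: (293, 14)  from 1·(272,13) + (21,1)
→ (293, 14).  Check: 293²=85849, 438·14²=85848, difference 1.
(x_2, y_2) = (293·293 + 438·14·14, 293·14 + 14·293) = (171697, 8204)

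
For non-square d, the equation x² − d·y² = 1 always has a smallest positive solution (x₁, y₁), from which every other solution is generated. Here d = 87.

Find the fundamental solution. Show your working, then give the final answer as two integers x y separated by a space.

28 3

√87 → a₀=9, period (3,18); ℓ=2 even so k=1
i=0: a=9 ⇒ p=9, q=1
i=1: a=3 ⇒ p=28, q=3
fundamental: x₁=28, y₁=3  (since 784 − 87·9 = 1)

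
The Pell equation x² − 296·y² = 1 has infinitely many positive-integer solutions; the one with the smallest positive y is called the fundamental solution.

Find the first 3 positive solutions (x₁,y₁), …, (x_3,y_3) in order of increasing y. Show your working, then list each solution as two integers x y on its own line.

d=296: √d = [17; 4,1,7,1,4,34] (ℓ=6, even), read p_5/q_5
k=0  a_k=17  p_k/q_k = 17/1
…
k=3  a_k=7  p_k/q_k = 671/39
k=4  a_k=1  p_k/q_k = 757/44
k=5  a_k=4  p_k/q_k = 3699/215
→ (3699, 215).  Check: 3699²=13682601, 296·215²=13682600, difference 1.
(3699+215√296)^2 = 27365201 + 1590570√296
(3699+215√296)^3 = 202447753299 + 11767036645√296

3699 215
27365201 1590570
202447753299 11767036645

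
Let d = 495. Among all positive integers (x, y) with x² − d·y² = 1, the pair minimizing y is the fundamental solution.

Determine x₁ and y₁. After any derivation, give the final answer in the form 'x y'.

89 4

d=495: √d = [22; 4,44] (ℓ=2, even), read p_1/q_1
step 0: (22, 1)  from 22·(1,0) + (0,1)
step 1: (89, 4)  from 4·(22,1) + (1,0)
fundamental: x₁=89, y₁=4  (since 7921 − 495·16 = 1)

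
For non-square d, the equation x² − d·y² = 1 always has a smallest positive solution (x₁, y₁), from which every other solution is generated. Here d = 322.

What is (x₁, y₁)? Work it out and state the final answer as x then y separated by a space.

323 18

√322 → a₀=17, period (1,16,1,34); ℓ=4 even so k=3
i=0: a=17 ⇒ p=17, q=1
…
i=2: a=16 ⇒ p=305, q=17
i=3: a=1 ⇒ p=323, q=18
fundamental: x₁=323, y₁=18  (since 104329 − 322·324 = 1)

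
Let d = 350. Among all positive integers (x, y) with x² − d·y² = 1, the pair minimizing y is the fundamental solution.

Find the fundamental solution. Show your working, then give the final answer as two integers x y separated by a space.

d=350: √d = [18; 1,2,2,2,1,36] (ℓ=6, even), read p_5/q_5
step 0: (18, 1)  from 18·(1,0) + (0,1)
step 1: (19, 1)  from 1·(18,1) + (1,0)
…
step 4: (318, 17)  from 2·(131,7) + (56,3)
step 5: (449, 24)  from 1·(318,17) + (131,7)
→ (449, 24).  Check: 449²=201601, 350·24²=201600, difference 1.

449 24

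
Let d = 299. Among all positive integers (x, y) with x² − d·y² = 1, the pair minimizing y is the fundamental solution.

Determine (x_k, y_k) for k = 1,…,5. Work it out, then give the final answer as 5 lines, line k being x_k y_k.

d=299: √d = [17; 3,2,3,34] (ℓ=4, even), read p_3/q_3
i=0: a=17 ⇒ p=17, q=1
i=1: a=3 ⇒ p=52, q=3
i=2: a=2 ⇒ p=121, q=7
i=3: a=3 ⇒ p=415, q=24
fundamental: x₁=415, y₁=24  (since 172225 − 299·576 = 1)
(x_2, y_2) = (415·415 + 299·24·24, 415·24 + 24·415) = (344449, 19920)
(x_3, y_3) = (415·344449 + 299·24·19920, 415·19920 + 24·344449) = (285892255, 16533576)
(x_4, y_4) = (415·285892255 + 299·24·16533576, 415·16533576 + 24·285892255) = (237290227201, 13722848160)
(x_5, y_5) = (415·237290227201 + 299·24·13722848160, 415·13722848160 + 24·237290227201) = (196950602684575, 11389947439224)

415 24
344449 19920
285892255 16533576
237290227201 13722848160
196950602684575 11389947439224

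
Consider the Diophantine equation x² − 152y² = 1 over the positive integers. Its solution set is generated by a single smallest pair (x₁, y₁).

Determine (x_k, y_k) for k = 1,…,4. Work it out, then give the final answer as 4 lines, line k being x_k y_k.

37 3
2737 222
202501 16425
14982337 1215228

d=152: √d = [12; 3,24] (ℓ=2, even), read p_1/q_1
a_0=12:  p_0=12·1+0=12,  q_0=12·0+1=1
a_1=3:  p_1=3·12+1=37,  q_1=3·1+0=3
(x₁, y₁) = (37, 3);  37² − 152·3² = 1 ✓
(37+3√152)^2 = 2737 + 222√152
(37+3√152)^3 = 202501 + 16425√152
(37+3√152)^4 = 14982337 + 1215228√152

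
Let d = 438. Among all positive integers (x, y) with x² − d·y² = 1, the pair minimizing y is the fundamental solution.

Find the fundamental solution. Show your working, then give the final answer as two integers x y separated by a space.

293 14

√438 = [20; 1,12,1,40, …], period ℓ=4 (even) → k=3
step 0: (20, 1)  from 20·(1,0) + (0,1)
step 1: (21, 1)  from 1·(20,1) + (1,0)
step 2: (272, 13)  from 12·(21,1) + (20,1)
step 3: (293, 14)  from 1·(272,13) + (21,1)
→ (293, 14).  Check: 293²=85849, 438·14²=85848, difference 1.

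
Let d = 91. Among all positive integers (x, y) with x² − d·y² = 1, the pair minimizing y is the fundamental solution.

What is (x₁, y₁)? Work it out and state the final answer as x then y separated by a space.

1574 165

√91 → a₀=9, period (1,1,5,1,5,1,1,18); ℓ=8 even so k=7
a_0=9:  p_0=9·1+0=9,  q_0=9·0+1=1
a_1=1:  p_1=1·9+1=10,  q_1=1·1+0=1
a_2=1:  p_2=1·10+9=19,  q_2=1·1+1=2
a_3=5:  p_3=5·19+10=105,  q_3=5·2+1=11
a_4=1:  p_4=1·105+19=124,  q_4=1·11+2=13
a_5=5:  p_5=5·124+105=725,  q_5=5·13+11=76
a_6=1:  p_6=1·725+124=849,  q_6=1·76+13=89
a_7=1:  p_7=1·849+725=1574,  q_7=1·89+76=165
fundamental: x₁=1574, y₁=165  (since 2477476 − 91·27225 = 1)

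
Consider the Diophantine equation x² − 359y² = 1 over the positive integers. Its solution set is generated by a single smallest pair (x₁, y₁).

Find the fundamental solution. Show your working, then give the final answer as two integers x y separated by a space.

360 19

√359 → a₀=18, period (1,17,1,36); ℓ=4 even so k=3
k=0  a_k=18  p_k/q_k = 18/1
…
k=2  a_k=17  p_k/q_k = 341/18
k=3  a_k=1  p_k/q_k = 360/19
fundamental: x₁=360, y₁=19  (since 129600 − 359·361 = 1)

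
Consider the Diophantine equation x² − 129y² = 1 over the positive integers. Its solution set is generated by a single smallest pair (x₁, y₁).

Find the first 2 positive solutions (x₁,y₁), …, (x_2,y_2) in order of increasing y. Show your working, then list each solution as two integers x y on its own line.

d=129: √d = [11; 2,1,3,1,6,1,3,1,2,22] (ℓ=10, even), read p_9/q_9
i=0: a=11 ⇒ p=11, q=1
…
i=4: a=1 ⇒ p=159, q=14
i=5: a=6 ⇒ p=1079, q=95
i=6: a=1 ⇒ p=1238, q=109
…
i=8: a=1 ⇒ p=6031, q=531
i=9: a=2 ⇒ p=16855, q=1484
fundamental: x₁=16855, y₁=1484  (since 284091025 − 129·2202256 = 1)
(x_2, y_2) = (16855·16855 + 129·1484·1484, 16855·1484 + 1484·16855) = (568182049, 50025640)

16855 1484
568182049 50025640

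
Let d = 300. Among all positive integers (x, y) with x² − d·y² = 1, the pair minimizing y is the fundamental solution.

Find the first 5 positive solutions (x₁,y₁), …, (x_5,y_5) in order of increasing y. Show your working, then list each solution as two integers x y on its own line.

d=300: √d = [17; 3,8,3,34] (ℓ=4, even), read p_3/q_3
step 0: (17, 1)  from 17·(1,0) + (0,1)
…
step 2: (433, 25)  from 8·(52,3) + (17,1)
step 3: (1351, 78)  from 3·(433,25) + (52,3)
→ (1351, 78).  Check: 1351²=1825201, 300·78²=1825200, difference 1.
(x_2, y_2) = (1351·1351 + 300·78·78, 1351·78 + 78·1351) = (3650401, 210756)
(x_3, y_3) = (1351·3650401 + 300·78·210756, 1351·210756 + 78·3650401) = (9863382151, 569462634)
(x_4, y_4) = (1351·9863382151 + 300·78·569462634, 1351·569462634 + 78·9863382151) = (26650854921601, 1538687826312)
(x_5, y_5) = (1351·26650854921601 + 300·78·1538687826312, 1351·1538687826312 + 78·26650854921601) = (72010600134783751, 4157533937232390)

1351 78
3650401 210756
9863382151 569462634
26650854921601 1538687826312
72010600134783751 4157533937232390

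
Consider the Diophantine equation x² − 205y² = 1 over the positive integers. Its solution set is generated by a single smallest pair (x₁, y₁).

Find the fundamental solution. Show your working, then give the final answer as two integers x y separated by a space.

39689 2772

[14; 3,6,1,4,1,6,3,28] for √205; ℓ=8 ⇒ convergent index 7
a_0=14:  p_0=14·1+0=14,  q_0=14·0+1=1
a_1=3:  p_1=3·14+1=43,  q_1=3·1+0=3
…
a_6=6:  p_6=6·1847+1532=12614,  q_6=6·129+107=881
a_7=3:  p_7=3·12614+1847=39689,  q_7=3·881+129=2772
→ (39689, 2772).  Check: 39689²=1575216721, 205·2772²=1575216720, difference 1.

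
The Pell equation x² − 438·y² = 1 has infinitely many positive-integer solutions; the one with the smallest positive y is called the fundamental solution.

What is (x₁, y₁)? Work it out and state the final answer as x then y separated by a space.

d=438: √d = [20; 1,12,1,40] (ℓ=4, even), read p_3/q_3
a_0=20:  p_0=20·1+0=20,  q_0=20·0+1=1
a_1=1:  p_1=1·20+1=21,  q_1=1·1+0=1
a_2=12:  p_2=12·21+20=272,  q_2=12·1+1=13
a_3=1:  p_3=1·272+21=293,  q_3=1·13+1=14
(x₁, y₁) = (293, 14);  293² − 438·14² = 1 ✓

293 14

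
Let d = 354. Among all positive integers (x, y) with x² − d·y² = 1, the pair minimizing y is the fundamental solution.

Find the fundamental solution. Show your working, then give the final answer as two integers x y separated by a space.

258065 13716

[18; 1,4,2,2,18,2,2,4,1,36] for √354; ℓ=10 ⇒ convergent index 9
step 0: (18, 1)  from 18·(1,0) + (0,1)
step 1: (19, 1)  from 1·(18,1) + (1,0)
step 2: (94, 5)  from 4·(19,1) + (18,1)
step 3: (207, 11)  from 2·(94,5) + (19,1)
step 4: (508, 27)  from 2·(207,11) + (94,5)
step 5: (9351, 497)  from 18·(508,27) + (207,11)
step 6: (19210, 1021)  from 2·(9351,497) + (508,27)
…
step 8: (210294, 11177)  from 4·(47771,2539) + (19210,1021)
step 9: (258065, 13716)  from 1·(210294,11177) + (47771,2539)
fundamental: x₁=258065, y₁=13716  (since 66597544225 − 354·188128656 = 1)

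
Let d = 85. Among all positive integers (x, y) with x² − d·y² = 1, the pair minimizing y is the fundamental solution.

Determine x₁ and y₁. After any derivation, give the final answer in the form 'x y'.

285769 30996

√85 → a₀=9, period (4,1,1,4,18); ℓ=5 odd so k=9
k=0  a_k=9  p_k/q_k = 9/1
k=1  a_k=4  p_k/q_k = 37/4
k=2  a_k=1  p_k/q_k = 46/5
…
k=4  a_k=4  p_k/q_k = 378/41
…
k=6  a_k=4  p_k/q_k = 27926/3029
k=7  a_k=1  p_k/q_k = 34813/3776
k=8  a_k=1  p_k/q_k = 62739/6805
k=9  a_k=4  p_k/q_k = 285769/30996
→ (285769, 30996).  Check: 285769²=81663921361, 85·30996²=81663921360, difference 1.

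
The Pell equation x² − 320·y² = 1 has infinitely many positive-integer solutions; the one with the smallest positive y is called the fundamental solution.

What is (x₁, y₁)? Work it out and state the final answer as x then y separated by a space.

d=320: √d = [17; 1,7,1,34] (ℓ=4, even), read p_3/q_3
i=0: a=17 ⇒ p=17, q=1
i=1: a=1 ⇒ p=18, q=1
i=2: a=7 ⇒ p=143, q=8
i=3: a=1 ⇒ p=161, q=9
fundamental: x₁=161, y₁=9  (since 25921 − 320·81 = 1)

161 9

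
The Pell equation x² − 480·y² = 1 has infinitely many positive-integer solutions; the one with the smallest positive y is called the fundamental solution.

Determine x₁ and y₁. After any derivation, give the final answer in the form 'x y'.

[21; 1,9,1,42] for √480; ℓ=4 ⇒ convergent index 3
i=0: a=21 ⇒ p=21, q=1
i=1: a=1 ⇒ p=22, q=1
i=2: a=9 ⇒ p=219, q=10
i=3: a=1 ⇒ p=241, q=11
(x₁, y₁) = (241, 11);  241² − 480·11² = 1 ✓

241 11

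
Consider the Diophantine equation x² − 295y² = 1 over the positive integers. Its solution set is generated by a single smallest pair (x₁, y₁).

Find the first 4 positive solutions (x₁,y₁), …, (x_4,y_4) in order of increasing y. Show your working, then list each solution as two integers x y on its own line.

d=295: √d = [17; 5,1,2,3,2,6,2,3,2,1,5,34] (ℓ=12, even), read p_11/q_11
a_0=17:  p_0=17·1+0=17,  q_0=17·0+1=1
a_1=5:  p_1=5·17+1=86,  q_1=5·1+0=5
a_2=1:  p_2=1·86+17=103,  q_2=1·5+1=6
a_3=2:  p_3=2·103+86=292,  q_3=2·6+5=17
…
a_6=6:  p_6=6·2250+979=14479,  q_6=6·131+57=843
…
a_9=2:  p_9=2·108103+31208=247414,  q_9=2·6294+1817=14405
a_10=1:  p_10=1·247414+108103=355517,  q_10=1·14405+6294=20699
a_11=5:  p_11=5·355517+247414=2024999,  q_11=5·20699+14405=117900
fundamental: x₁=2024999, y₁=117900  (since 4100620950001 − 295·13900410000 = 1)
(2024999+117900√295)^2 = 8201241900001 + 477494764200√295
(2024999+117900√295)^3 = 33215013292518224999 + 1933852840020353700√295
(2024999+117900√295)^4 = 134520737404664024967600001 + 7832100134376274949528400√295

2024999 117900
8201241900001 477494764200
33215013292518224999 1933852840020353700
134520737404664024967600001 7832100134376274949528400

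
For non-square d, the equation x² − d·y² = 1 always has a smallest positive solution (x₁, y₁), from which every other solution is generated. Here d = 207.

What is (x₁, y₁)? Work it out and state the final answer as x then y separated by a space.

1151 80

d=207: √d = [14; 2,1,1,2,1,1,2,28] (ℓ=8, even), read p_7/q_7
i=0: a=14 ⇒ p=14, q=1
i=1: a=2 ⇒ p=29, q=2
i=2: a=1 ⇒ p=43, q=3
…
i=4: a=2 ⇒ p=187, q=13
i=5: a=1 ⇒ p=259, q=18
i=6: a=1 ⇒ p=446, q=31
i=7: a=2 ⇒ p=1151, q=80
fundamental: x₁=1151, y₁=80  (since 1324801 − 207·6400 = 1)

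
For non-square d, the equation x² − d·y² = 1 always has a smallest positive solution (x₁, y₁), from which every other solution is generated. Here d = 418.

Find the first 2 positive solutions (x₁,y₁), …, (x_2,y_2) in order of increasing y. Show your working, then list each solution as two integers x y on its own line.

33857 1656
2292592897 112134384

√418 = [20; 2,4,20,4,2,40, …], period ℓ=6 (even) → k=5
step 0: (20, 1)  from 20·(1,0) + (0,1)
…
step 2: (184, 9)  from 4·(41,2) + (20,1)
step 3: (3721, 182)  from 20·(184,9) + (41,2)
step 4: (15068, 737)  from 4·(3721,182) + (184,9)
step 5: (33857, 1656)  from 2·(15068,737) + (3721,182)
(x₁, y₁) = (33857, 1656);  33857² − 418·1656² = 1 ✓
n=2: (33857,1656)∘(33857,1656) = (33857·33857+418·1656·1656, 33857·1656+1656·33857) = (2292592897,112134384)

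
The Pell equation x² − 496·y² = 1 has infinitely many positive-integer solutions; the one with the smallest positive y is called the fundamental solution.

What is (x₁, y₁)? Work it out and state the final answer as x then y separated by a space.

4620799 207480

√496 = [22; 3,1,2,4,1,…,1,3,44, …], period ℓ=16 (even) → k=15
step 0: (22, 1)  from 22·(1,0) + (0,1)
step 1: (67, 3)  from 3·(22,1) + (1,0)
step 2: (89, 4)  from 1·(67,3) + (22,1)
step 3: (245, 11)  from 2·(89,4) + (67,3)
step 4: (1069, 48)  from 4·(245,11) + (89,4)
step 5: (1314, 59)  from 1·(1069,48) + (245,11)
step 6: (2383, 107)  from 1·(1314,59) + (1069,48)
…
step 8: (14543, 653)  from 2·(6080,273) + (2383,107)
step 9: (35166, 1579)  from 2·(14543,653) + (6080,273)
step 10: (49709, 2232)  from 1·(35166,1579) + (14543,653)
step 11: (84875, 3811)  from 1·(49709,2232) + (35166,1579)
step 12: (389209, 17476)  from 4·(84875,3811) + (49709,2232)
step 13: (863293, 38763)  from 2·(389209,17476) + (84875,3811)
step 14: (1252502, 56239)  from 1·(863293,38763) + (389209,17476)
step 15: (4620799, 207480)  from 3·(1252502,56239) + (863293,38763)
(x₁, y₁) = (4620799, 207480);  4620799² − 496·207480² = 1 ✓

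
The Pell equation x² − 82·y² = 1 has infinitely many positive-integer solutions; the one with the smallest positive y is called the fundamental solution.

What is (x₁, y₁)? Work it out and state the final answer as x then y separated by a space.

163 18

√82 → a₀=9, period (18); ℓ=1 odd so k=1
i=0: a=9 ⇒ p=9, q=1
i=1: a=18 ⇒ p=163, q=18
→ (163, 18).  Check: 163²=26569, 82·18²=26568, difference 1.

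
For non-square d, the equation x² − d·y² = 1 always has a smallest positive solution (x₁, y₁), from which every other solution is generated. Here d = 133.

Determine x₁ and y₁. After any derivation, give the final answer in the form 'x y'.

2588599 224460

√133 → a₀=11, period (1,1,7,5,1,…,1,1,22); ℓ=16 even so k=15
i=0: a=11 ⇒ p=11, q=1
…
i=2: a=1 ⇒ p=23, q=2
i=3: a=7 ⇒ p=173, q=15
…
i=5: a=1 ⇒ p=1061, q=92
i=6: a=1 ⇒ p=1949, q=169
…
i=8: a=2 ⇒ p=7969, q=691
i=9: a=1 ⇒ p=10979, q=952
i=10: a=1 ⇒ p=18948, q=1643
…
i=12: a=5 ⇒ p=168583, q=14618
i=13: a=7 ⇒ p=1210008, q=104921
i=14: a=1 ⇒ p=1378591, q=119539
i=15: a=1 ⇒ p=2588599, q=224460
→ (2588599, 224460).  Check: 2588599²=6700844782801, 133·224460²=6700844782800, difference 1.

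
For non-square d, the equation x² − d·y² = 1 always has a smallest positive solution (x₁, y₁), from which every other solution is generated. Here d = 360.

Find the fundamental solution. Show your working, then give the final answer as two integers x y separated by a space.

[18; 1,36] for √360; ℓ=2 ⇒ convergent index 1
a_0=18:  p_0=18·1+0=18,  q_0=18·0+1=1
a_1=1:  p_1=1·18+1=19,  q_1=1·1+0=1
(x₁, y₁) = (19, 1);  19² − 360·1² = 1 ✓

19 1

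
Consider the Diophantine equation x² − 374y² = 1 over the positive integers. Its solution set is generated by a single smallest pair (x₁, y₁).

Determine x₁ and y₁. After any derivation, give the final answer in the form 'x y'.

3365 174

[19; 2,1,18,1,2,38] for √374; ℓ=6 ⇒ convergent index 5
a_0=19:  p_0=19·1+0=19,  q_0=19·0+1=1
…
a_4=1:  p_4=1·1083+58=1141,  q_4=1·56+3=59
a_5=2:  p_5=2·1141+1083=3365,  q_5=2·59+56=174
fundamental: x₁=3365, y₁=174  (since 11323225 − 374·30276 = 1)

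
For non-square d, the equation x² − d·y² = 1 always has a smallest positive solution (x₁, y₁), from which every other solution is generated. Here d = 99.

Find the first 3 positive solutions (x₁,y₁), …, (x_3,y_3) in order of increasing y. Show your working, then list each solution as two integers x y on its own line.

√99 → a₀=9, period (1,18); ℓ=2 even so k=1
step 0: (9, 1)  from 9·(1,0) + (0,1)
step 1: (10, 1)  from 1·(9,1) + (1,0)
fundamental: x₁=10, y₁=1  (since 100 − 99·1 = 1)
(x_2, y_2) = (10·10 + 99·1·1, 10·1 + 1·10) = (199, 20)
(x_3, y_3) = (10·199 + 99·1·20, 10·20 + 1·199) = (3970, 399)

10 1
199 20
3970 399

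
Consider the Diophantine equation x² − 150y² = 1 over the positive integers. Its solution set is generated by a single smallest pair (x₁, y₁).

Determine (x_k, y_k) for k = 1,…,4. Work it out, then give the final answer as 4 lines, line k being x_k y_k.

√150 = [12; 4,24, …], period ℓ=2 (even) → k=1
k=0  a_k=12  p_k/q_k = 12/1
k=1  a_k=4  p_k/q_k = 49/4
fundamental: x₁=49, y₁=4  (since 2401 − 150·16 = 1)
(x_2, y_2) = (49·49 + 150·4·4, 49·4 + 4·49) = (4801, 392)
(x_3, y_3) = (49·4801 + 150·4·392, 49·392 + 4·4801) = (470449, 38412)
(x_4, y_4) = (49·470449 + 150·4·38412, 49·38412 + 4·470449) = (46099201, 3763984)

49 4
4801 392
470449 38412
46099201 3763984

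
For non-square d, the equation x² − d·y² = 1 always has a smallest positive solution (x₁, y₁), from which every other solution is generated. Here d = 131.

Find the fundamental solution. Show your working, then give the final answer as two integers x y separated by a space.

10610 927

√131 = [11; 2,4,11,4,2,22, …], period ℓ=6 (even) → k=5
i=0: a=11 ⇒ p=11, q=1
i=1: a=2 ⇒ p=23, q=2
…
i=4: a=4 ⇒ p=4727, q=413
i=5: a=2 ⇒ p=10610, q=927
→ (10610, 927).  Check: 10610²=112572100, 131·927²=112572099, difference 1.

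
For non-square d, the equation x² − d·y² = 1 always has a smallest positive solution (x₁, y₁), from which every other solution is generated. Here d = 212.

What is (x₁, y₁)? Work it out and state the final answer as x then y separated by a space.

66249 4550

√212 = [14; 1,1,3,1,1,…,1,1,28, …], period ℓ=14 (even) → k=13
k=0  a_k=14  p_k/q_k = 14/1
k=1  a_k=1  p_k/q_k = 15/1
…
k=3  a_k=3  p_k/q_k = 102/7
…
k=5  a_k=1  p_k/q_k = 233/16
k=6  a_k=1  p_k/q_k = 364/25
…
k=8  a_k=1  p_k/q_k = 2781/191
k=9  a_k=1  p_k/q_k = 5198/357
k=10  a_k=1  p_k/q_k = 7979/548
…
k=12  a_k=1  p_k/q_k = 37114/2549
k=13  a_k=1  p_k/q_k = 66249/4550
→ (66249, 4550).  Check: 66249²=4388930001, 212·4550²=4388930000, difference 1.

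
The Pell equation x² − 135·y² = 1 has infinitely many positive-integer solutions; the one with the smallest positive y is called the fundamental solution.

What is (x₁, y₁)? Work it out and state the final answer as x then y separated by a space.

√135 → a₀=11, period (1,1,1,1,1,1,1,22); ℓ=8 even so k=7
a_0=11:  p_0=11·1+0=11,  q_0=11·0+1=1
a_1=1:  p_1=1·11+1=12,  q_1=1·1+0=1
…
a_4=1:  p_4=1·35+23=58,  q_4=1·3+2=5
…
a_6=1:  p_6=1·93+58=151,  q_6=1·8+5=13
a_7=1:  p_7=1·151+93=244,  q_7=1·13+8=21
fundamental: x₁=244, y₁=21  (since 59536 − 135·441 = 1)

244 21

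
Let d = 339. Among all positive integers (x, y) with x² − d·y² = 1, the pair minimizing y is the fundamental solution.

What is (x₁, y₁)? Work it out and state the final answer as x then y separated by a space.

[18; 2,2,2,1,17,1,2,2,2,36] for √339; ℓ=10 ⇒ convergent index 9
i=0: a=18 ⇒ p=18, q=1
…
i=2: a=2 ⇒ p=92, q=5
i=3: a=2 ⇒ p=221, q=12
i=4: a=1 ⇒ p=313, q=17
i=5: a=17 ⇒ p=5542, q=301
…
i=7: a=2 ⇒ p=17252, q=937
i=8: a=2 ⇒ p=40359, q=2192
i=9: a=2 ⇒ p=97970, q=5321
(x₁, y₁) = (97970, 5321);  97970² − 339·5321² = 1 ✓

97970 5321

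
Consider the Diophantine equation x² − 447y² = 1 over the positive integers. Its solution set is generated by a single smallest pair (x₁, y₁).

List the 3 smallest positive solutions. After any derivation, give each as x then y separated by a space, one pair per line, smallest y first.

d=447: √d = [21; 7,42] (ℓ=2, even), read p_1/q_1
step 0: (21, 1)  from 21·(1,0) + (0,1)
step 1: (148, 7)  from 7·(21,1) + (1,0)
→ (148, 7).  Check: 148²=21904, 447·7²=21903, difference 1.
(x_2, y_2) = (148·148 + 447·7·7, 148·7 + 7·148) = (43807, 2072)
(x_3, y_3) = (148·43807 + 447·7·2072, 148·2072 + 7·43807) = (12966724, 613305)

148 7
43807 2072
12966724 613305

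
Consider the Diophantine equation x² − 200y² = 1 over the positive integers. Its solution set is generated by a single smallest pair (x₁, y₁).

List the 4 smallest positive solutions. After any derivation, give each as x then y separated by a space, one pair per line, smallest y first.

[14; 7,28] for √200; ℓ=2 ⇒ convergent index 1
k=0  a_k=14  p_k/q_k = 14/1
k=1  a_k=7  p_k/q_k = 99/7
(x₁, y₁) = (99, 7);  99² − 200·7² = 1 ✓
(x_2, y_2) = (99·99 + 200·7·7, 99·7 + 7·99) = (19601, 1386)
(x_3, y_3) = (99·19601 + 200·7·1386, 99·1386 + 7·19601) = (3880899, 274421)
(x_4, y_4) = (99·3880899 + 200·7·274421, 99·274421 + 7·3880899) = (768398401, 54333972)

99 7
19601 1386
3880899 274421
768398401 54333972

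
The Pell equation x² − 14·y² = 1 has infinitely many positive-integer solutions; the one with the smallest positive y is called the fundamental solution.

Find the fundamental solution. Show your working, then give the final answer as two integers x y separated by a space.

15 4

d=14: √d = [3; 1,2,1,6] (ℓ=4, even), read p_3/q_3
i=0: a=3 ⇒ p=3, q=1
…
i=2: a=2 ⇒ p=11, q=3
i=3: a=1 ⇒ p=15, q=4
→ (15, 4).  Check: 15²=225, 14·4²=224, difference 1.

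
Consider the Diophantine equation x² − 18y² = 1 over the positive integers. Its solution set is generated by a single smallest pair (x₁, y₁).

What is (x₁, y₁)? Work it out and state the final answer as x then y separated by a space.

17 4

√18 → a₀=4, period (4,8); ℓ=2 even so k=1
a_0=4:  p_0=4·1+0=4,  q_0=4·0+1=1
a_1=4:  p_1=4·4+1=17,  q_1=4·1+0=4
→ (17, 4).  Check: 17²=289, 18·4²=288, difference 1.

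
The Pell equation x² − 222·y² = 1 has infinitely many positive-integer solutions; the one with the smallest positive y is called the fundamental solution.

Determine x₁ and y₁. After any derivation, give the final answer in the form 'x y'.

d=222: √d = [14; 1,8,1,28] (ℓ=4, even), read p_3/q_3
k=0  a_k=14  p_k/q_k = 14/1
…
k=2  a_k=8  p_k/q_k = 134/9
k=3  a_k=1  p_k/q_k = 149/10
(x₁, y₁) = (149, 10);  149² − 222·10² = 1 ✓

149 10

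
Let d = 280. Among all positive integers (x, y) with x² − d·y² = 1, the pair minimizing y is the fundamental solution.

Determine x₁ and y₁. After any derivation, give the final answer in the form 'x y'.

√280 = [16; 1,2,1,2,1,32, …], period ℓ=6 (even) → k=5
a_0=16:  p_0=16·1+0=16,  q_0=16·0+1=1
…
a_4=2:  p_4=2·67+50=184,  q_4=2·4+3=11
a_5=1:  p_5=1·184+67=251,  q_5=1·11+4=15
(x₁, y₁) = (251, 15);  251² − 280·15² = 1 ✓

251 15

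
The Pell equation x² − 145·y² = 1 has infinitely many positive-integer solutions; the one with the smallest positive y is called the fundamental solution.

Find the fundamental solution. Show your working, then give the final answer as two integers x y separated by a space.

√145 → a₀=12, period (24); ℓ=1 odd so k=1
k=0  a_k=12  p_k/q_k = 12/1
k=1  a_k=24  p_k/q_k = 289/24
(x₁, y₁) = (289, 24);  289² − 145·24² = 1 ✓

289 24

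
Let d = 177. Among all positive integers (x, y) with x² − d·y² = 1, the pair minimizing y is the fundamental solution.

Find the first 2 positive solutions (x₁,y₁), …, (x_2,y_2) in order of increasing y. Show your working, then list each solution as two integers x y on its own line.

62423 4692
7793261857 585777432

[13; 3,3,2,8,2,3,3,26] for √177; ℓ=8 ⇒ convergent index 7
i=0: a=13 ⇒ p=13, q=1
i=1: a=3 ⇒ p=40, q=3
…
i=6: a=3 ⇒ p=18985, q=1427
i=7: a=3 ⇒ p=62423, q=4692
fundamental: x₁=62423, y₁=4692  (since 3896630929 − 177·22014864 = 1)
(x_2, y_2) = (62423·62423 + 177·4692·4692, 62423·4692 + 4692·62423) = (7793261857, 585777432)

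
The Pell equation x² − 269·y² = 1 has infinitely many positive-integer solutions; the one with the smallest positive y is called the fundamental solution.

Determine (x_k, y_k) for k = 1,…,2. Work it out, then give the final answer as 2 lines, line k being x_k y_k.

√269 → a₀=16, period (2,2,32); ℓ=3 odd so k=5
a_0=16:  p_0=16·1+0=16,  q_0=16·0+1=1
…
a_3=32:  p_3=32·82+33=2657,  q_3=32·5+2=162
a_4=2:  p_4=2·2657+82=5396,  q_4=2·162+5=329
a_5=2:  p_5=2·5396+2657=13449,  q_5=2·329+162=820
fundamental: x₁=13449, y₁=820  (since 180875601 − 269·672400 = 1)
n=2: (13449,820)∘(13449,820) = (13449·13449+269·820·820, 13449·820+820·13449) = (361751201,22056360)

13449 820
361751201 22056360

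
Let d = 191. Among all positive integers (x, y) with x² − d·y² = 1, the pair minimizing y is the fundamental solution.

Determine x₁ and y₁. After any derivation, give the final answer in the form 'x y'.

8994000 650783

√191 = [13; 1,4,1,1,3,…,4,1,26, …], period ℓ=16 (even) → k=15
step 0: (13, 1)  from 13·(1,0) + (0,1)
step 1: (14, 1)  from 1·(13,1) + (1,0)
…
step 3: (83, 6)  from 1·(69,5) + (14,1)
step 4: (152, 11)  from 1·(83,6) + (69,5)
…
step 6: (1230, 89)  from 2·(539,39) + (152,11)
step 7: (2999, 217)  from 2·(1230,89) + (539,39)
…
step 9: (83433, 6037)  from 2·(40217,2910) + (2999,217)
step 10: (207083, 14984)  from 2·(83433,6037) + (40217,2910)
step 11: (704682, 50989)  from 3·(207083,14984) + (83433,6037)
step 12: (911765, 65973)  from 1·(704682,50989) + (207083,14984)
…
step 14: (7377553, 533821)  from 4·(1616447,116962) + (911765,65973)
step 15: (8994000, 650783)  from 1·(7377553,533821) + (1616447,116962)
(x₁, y₁) = (8994000, 650783);  8994000² − 191·650783² = 1 ✓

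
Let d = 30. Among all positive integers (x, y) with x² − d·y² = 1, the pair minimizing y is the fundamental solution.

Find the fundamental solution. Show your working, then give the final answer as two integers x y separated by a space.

11 2

d=30: √d = [5; 2,10] (ℓ=2, even), read p_1/q_1
i=0: a=5 ⇒ p=5, q=1
i=1: a=2 ⇒ p=11, q=2
fundamental: x₁=11, y₁=2  (since 121 − 30·4 = 1)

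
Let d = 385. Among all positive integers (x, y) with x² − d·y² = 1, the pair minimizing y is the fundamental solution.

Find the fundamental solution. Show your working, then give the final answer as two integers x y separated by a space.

√385 → a₀=19, period (1,1,1,1,1,…,1,1,38); ℓ=16 even so k=15
k=0  a_k=19  p_k/q_k = 19/1
…
k=4  a_k=1  p_k/q_k = 98/5
…
k=6  a_k=3  p_k/q_k = 569/29
k=7  a_k=1  p_k/q_k = 726/37
k=8  a_k=2  p_k/q_k = 2021/103
…
k=10  a_k=3  p_k/q_k = 10262/523
…
k=12  a_k=1  p_k/q_k = 23271/1186
k=13  a_k=1  p_k/q_k = 36280/1849
k=14  a_k=1  p_k/q_k = 59551/3035
k=15  a_k=1  p_k/q_k = 95831/4884
→ (95831, 4884).  Check: 95831²=9183580561, 385·4884²=9183580560, difference 1.

95831 4884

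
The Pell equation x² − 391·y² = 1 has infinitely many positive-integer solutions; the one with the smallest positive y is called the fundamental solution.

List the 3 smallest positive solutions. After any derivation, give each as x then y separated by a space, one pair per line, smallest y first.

7338680 371133
107712448284799 5447252648880
1580934379957370111960 79951288138564985667

d=391: √d = [19; 1,3,2,2,1,…,3,1,38] (ℓ=16, even), read p_15/q_15
k=0  a_k=19  p_k/q_k = 19/1
k=1  a_k=1  p_k/q_k = 20/1
k=2  a_k=3  p_k/q_k = 79/4
k=3  a_k=2  p_k/q_k = 178/9
k=4  a_k=2  p_k/q_k = 435/22
k=5  a_k=1  p_k/q_k = 613/31
k=6  a_k=1  p_k/q_k = 1048/53
…
k=8  a_k=19  p_k/q_k = 52519/2656
k=9  a_k=2  p_k/q_k = 107747/5449
k=10  a_k=1  p_k/q_k = 160266/8105
k=11  a_k=1  p_k/q_k = 268013/13554
k=12  a_k=2  p_k/q_k = 696292/35213
k=13  a_k=2  p_k/q_k = 1660597/83980
k=14  a_k=3  p_k/q_k = 5678083/287153
k=15  a_k=1  p_k/q_k = 7338680/371133
→ (7338680, 371133).  Check: 7338680²=53856224142400, 391·371133²=53856224142399, difference 1.
n=2: (7338680,371133)∘(7338680,371133) = (7338680·7338680+391·371133·371133, 7338680·371133+371133·7338680) = (107712448284799,5447252648880)
n=3: (107712448284799,5447252648880)∘(7338680,371133) = (7338680·107712448284799+391·371133·5447252648880, 7338680·5447252648880+371133·107712448284799) = (1580934379957370111960,79951288138564985667)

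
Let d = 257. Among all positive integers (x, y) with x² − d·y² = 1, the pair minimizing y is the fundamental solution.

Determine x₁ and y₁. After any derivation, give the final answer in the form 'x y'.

√257 → a₀=16, period (32); ℓ=1 odd so k=1
a_0=16:  p_0=16·1+0=16,  q_0=16·0+1=1
a_1=32:  p_1=32·16+1=513,  q_1=32·1+0=32
→ (513, 32).  Check: 513²=263169, 257·32²=263168, difference 1.

513 32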